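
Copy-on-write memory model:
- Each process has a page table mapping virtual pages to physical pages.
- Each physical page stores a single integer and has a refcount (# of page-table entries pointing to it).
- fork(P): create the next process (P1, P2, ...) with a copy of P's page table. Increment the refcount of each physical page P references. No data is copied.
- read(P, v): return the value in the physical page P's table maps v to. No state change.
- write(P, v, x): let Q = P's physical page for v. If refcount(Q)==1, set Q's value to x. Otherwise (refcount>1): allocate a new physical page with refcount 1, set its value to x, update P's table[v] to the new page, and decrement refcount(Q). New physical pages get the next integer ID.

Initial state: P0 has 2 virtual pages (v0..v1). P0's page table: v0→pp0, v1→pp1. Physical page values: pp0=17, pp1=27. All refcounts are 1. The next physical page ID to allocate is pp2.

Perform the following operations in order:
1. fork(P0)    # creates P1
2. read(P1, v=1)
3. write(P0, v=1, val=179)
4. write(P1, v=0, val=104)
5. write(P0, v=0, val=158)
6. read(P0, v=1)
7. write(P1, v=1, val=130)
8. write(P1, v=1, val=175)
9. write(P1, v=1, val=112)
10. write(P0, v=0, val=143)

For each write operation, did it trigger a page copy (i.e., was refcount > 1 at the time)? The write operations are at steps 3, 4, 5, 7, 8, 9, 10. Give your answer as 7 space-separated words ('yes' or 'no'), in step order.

Op 1: fork(P0) -> P1. 2 ppages; refcounts: pp0:2 pp1:2
Op 2: read(P1, v1) -> 27. No state change.
Op 3: write(P0, v1, 179). refcount(pp1)=2>1 -> COPY to pp2. 3 ppages; refcounts: pp0:2 pp1:1 pp2:1
Op 4: write(P1, v0, 104). refcount(pp0)=2>1 -> COPY to pp3. 4 ppages; refcounts: pp0:1 pp1:1 pp2:1 pp3:1
Op 5: write(P0, v0, 158). refcount(pp0)=1 -> write in place. 4 ppages; refcounts: pp0:1 pp1:1 pp2:1 pp3:1
Op 6: read(P0, v1) -> 179. No state change.
Op 7: write(P1, v1, 130). refcount(pp1)=1 -> write in place. 4 ppages; refcounts: pp0:1 pp1:1 pp2:1 pp3:1
Op 8: write(P1, v1, 175). refcount(pp1)=1 -> write in place. 4 ppages; refcounts: pp0:1 pp1:1 pp2:1 pp3:1
Op 9: write(P1, v1, 112). refcount(pp1)=1 -> write in place. 4 ppages; refcounts: pp0:1 pp1:1 pp2:1 pp3:1
Op 10: write(P0, v0, 143). refcount(pp0)=1 -> write in place. 4 ppages; refcounts: pp0:1 pp1:1 pp2:1 pp3:1

yes yes no no no no no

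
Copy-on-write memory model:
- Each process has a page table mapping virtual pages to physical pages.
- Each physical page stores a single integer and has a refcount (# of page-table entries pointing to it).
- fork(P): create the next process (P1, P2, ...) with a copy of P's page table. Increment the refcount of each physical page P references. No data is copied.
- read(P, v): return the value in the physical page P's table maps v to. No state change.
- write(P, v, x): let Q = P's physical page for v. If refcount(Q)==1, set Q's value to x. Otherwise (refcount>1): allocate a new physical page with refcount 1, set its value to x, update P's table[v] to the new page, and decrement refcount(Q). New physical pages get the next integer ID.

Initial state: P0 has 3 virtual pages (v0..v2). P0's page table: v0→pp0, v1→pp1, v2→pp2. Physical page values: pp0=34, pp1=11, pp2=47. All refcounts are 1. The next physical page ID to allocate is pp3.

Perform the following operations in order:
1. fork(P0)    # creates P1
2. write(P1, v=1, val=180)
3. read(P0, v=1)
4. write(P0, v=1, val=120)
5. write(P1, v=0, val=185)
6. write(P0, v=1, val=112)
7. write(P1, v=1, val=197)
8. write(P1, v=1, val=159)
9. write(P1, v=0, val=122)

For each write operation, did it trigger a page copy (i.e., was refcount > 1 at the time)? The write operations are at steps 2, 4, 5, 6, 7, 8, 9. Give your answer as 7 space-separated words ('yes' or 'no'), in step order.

Op 1: fork(P0) -> P1. 3 ppages; refcounts: pp0:2 pp1:2 pp2:2
Op 2: write(P1, v1, 180). refcount(pp1)=2>1 -> COPY to pp3. 4 ppages; refcounts: pp0:2 pp1:1 pp2:2 pp3:1
Op 3: read(P0, v1) -> 11. No state change.
Op 4: write(P0, v1, 120). refcount(pp1)=1 -> write in place. 4 ppages; refcounts: pp0:2 pp1:1 pp2:2 pp3:1
Op 5: write(P1, v0, 185). refcount(pp0)=2>1 -> COPY to pp4. 5 ppages; refcounts: pp0:1 pp1:1 pp2:2 pp3:1 pp4:1
Op 6: write(P0, v1, 112). refcount(pp1)=1 -> write in place. 5 ppages; refcounts: pp0:1 pp1:1 pp2:2 pp3:1 pp4:1
Op 7: write(P1, v1, 197). refcount(pp3)=1 -> write in place. 5 ppages; refcounts: pp0:1 pp1:1 pp2:2 pp3:1 pp4:1
Op 8: write(P1, v1, 159). refcount(pp3)=1 -> write in place. 5 ppages; refcounts: pp0:1 pp1:1 pp2:2 pp3:1 pp4:1
Op 9: write(P1, v0, 122). refcount(pp4)=1 -> write in place. 5 ppages; refcounts: pp0:1 pp1:1 pp2:2 pp3:1 pp4:1

yes no yes no no no no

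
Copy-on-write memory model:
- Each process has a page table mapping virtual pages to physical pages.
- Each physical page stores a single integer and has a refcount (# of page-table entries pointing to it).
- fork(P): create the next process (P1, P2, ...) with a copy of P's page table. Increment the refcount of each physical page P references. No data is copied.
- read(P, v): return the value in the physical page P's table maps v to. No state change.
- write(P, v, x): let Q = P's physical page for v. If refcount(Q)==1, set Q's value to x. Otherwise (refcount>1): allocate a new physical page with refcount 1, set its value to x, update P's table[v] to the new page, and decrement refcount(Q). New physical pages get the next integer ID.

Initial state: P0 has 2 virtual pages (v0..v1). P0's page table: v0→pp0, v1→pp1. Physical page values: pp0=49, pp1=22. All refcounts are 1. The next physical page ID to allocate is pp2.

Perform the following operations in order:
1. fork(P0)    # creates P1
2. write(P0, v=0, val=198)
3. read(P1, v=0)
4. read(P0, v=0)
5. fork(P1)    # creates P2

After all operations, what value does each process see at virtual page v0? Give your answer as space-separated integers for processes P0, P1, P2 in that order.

Op 1: fork(P0) -> P1. 2 ppages; refcounts: pp0:2 pp1:2
Op 2: write(P0, v0, 198). refcount(pp0)=2>1 -> COPY to pp2. 3 ppages; refcounts: pp0:1 pp1:2 pp2:1
Op 3: read(P1, v0) -> 49. No state change.
Op 4: read(P0, v0) -> 198. No state change.
Op 5: fork(P1) -> P2. 3 ppages; refcounts: pp0:2 pp1:3 pp2:1
P0: v0 -> pp2 = 198
P1: v0 -> pp0 = 49
P2: v0 -> pp0 = 49

Answer: 198 49 49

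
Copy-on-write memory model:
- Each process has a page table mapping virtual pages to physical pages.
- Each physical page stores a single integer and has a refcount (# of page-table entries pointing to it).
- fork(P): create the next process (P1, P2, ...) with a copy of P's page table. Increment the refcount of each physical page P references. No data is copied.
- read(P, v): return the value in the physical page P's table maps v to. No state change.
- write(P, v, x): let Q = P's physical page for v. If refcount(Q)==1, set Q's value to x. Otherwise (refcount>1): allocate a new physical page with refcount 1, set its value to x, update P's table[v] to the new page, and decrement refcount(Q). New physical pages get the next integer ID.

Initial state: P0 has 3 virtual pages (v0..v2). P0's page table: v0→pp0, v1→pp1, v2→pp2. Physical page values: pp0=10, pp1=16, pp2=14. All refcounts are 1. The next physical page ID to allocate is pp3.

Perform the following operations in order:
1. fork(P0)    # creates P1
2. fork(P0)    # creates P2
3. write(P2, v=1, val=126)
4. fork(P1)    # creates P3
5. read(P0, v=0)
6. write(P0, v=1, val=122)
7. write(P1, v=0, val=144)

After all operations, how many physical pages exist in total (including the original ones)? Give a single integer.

Answer: 6

Derivation:
Op 1: fork(P0) -> P1. 3 ppages; refcounts: pp0:2 pp1:2 pp2:2
Op 2: fork(P0) -> P2. 3 ppages; refcounts: pp0:3 pp1:3 pp2:3
Op 3: write(P2, v1, 126). refcount(pp1)=3>1 -> COPY to pp3. 4 ppages; refcounts: pp0:3 pp1:2 pp2:3 pp3:1
Op 4: fork(P1) -> P3. 4 ppages; refcounts: pp0:4 pp1:3 pp2:4 pp3:1
Op 5: read(P0, v0) -> 10. No state change.
Op 6: write(P0, v1, 122). refcount(pp1)=3>1 -> COPY to pp4. 5 ppages; refcounts: pp0:4 pp1:2 pp2:4 pp3:1 pp4:1
Op 7: write(P1, v0, 144). refcount(pp0)=4>1 -> COPY to pp5. 6 ppages; refcounts: pp0:3 pp1:2 pp2:4 pp3:1 pp4:1 pp5:1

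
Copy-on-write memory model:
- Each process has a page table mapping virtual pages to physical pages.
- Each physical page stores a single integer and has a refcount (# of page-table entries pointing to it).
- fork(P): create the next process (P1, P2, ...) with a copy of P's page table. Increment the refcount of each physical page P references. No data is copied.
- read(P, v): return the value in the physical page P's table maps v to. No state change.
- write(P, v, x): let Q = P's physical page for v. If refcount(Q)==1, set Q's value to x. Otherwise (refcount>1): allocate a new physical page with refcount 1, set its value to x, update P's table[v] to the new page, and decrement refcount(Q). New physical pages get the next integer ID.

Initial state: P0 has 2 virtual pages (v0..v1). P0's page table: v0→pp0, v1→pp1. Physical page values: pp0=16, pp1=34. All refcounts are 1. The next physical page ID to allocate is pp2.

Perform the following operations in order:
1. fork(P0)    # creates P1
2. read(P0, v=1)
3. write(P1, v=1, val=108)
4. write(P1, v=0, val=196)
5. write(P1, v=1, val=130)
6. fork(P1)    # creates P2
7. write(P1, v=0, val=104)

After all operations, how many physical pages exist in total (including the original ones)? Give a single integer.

Answer: 5

Derivation:
Op 1: fork(P0) -> P1. 2 ppages; refcounts: pp0:2 pp1:2
Op 2: read(P0, v1) -> 34. No state change.
Op 3: write(P1, v1, 108). refcount(pp1)=2>1 -> COPY to pp2. 3 ppages; refcounts: pp0:2 pp1:1 pp2:1
Op 4: write(P1, v0, 196). refcount(pp0)=2>1 -> COPY to pp3. 4 ppages; refcounts: pp0:1 pp1:1 pp2:1 pp3:1
Op 5: write(P1, v1, 130). refcount(pp2)=1 -> write in place. 4 ppages; refcounts: pp0:1 pp1:1 pp2:1 pp3:1
Op 6: fork(P1) -> P2. 4 ppages; refcounts: pp0:1 pp1:1 pp2:2 pp3:2
Op 7: write(P1, v0, 104). refcount(pp3)=2>1 -> COPY to pp4. 5 ppages; refcounts: pp0:1 pp1:1 pp2:2 pp3:1 pp4:1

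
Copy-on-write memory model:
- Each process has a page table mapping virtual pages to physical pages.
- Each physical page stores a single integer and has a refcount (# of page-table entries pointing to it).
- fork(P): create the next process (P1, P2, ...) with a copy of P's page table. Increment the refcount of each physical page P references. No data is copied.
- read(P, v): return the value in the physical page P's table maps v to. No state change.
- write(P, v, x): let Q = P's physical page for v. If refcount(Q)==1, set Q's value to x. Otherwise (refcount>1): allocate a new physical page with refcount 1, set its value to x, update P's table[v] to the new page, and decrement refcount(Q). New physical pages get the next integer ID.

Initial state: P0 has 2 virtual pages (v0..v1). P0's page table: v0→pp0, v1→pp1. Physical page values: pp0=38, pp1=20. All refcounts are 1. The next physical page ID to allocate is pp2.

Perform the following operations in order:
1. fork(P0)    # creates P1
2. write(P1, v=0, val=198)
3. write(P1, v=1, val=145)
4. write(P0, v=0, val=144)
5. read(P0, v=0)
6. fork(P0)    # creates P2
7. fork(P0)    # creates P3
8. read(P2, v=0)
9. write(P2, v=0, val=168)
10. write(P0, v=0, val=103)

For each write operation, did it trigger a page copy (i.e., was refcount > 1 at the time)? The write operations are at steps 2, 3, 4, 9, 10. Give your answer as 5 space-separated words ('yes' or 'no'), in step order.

Op 1: fork(P0) -> P1. 2 ppages; refcounts: pp0:2 pp1:2
Op 2: write(P1, v0, 198). refcount(pp0)=2>1 -> COPY to pp2. 3 ppages; refcounts: pp0:1 pp1:2 pp2:1
Op 3: write(P1, v1, 145). refcount(pp1)=2>1 -> COPY to pp3. 4 ppages; refcounts: pp0:1 pp1:1 pp2:1 pp3:1
Op 4: write(P0, v0, 144). refcount(pp0)=1 -> write in place. 4 ppages; refcounts: pp0:1 pp1:1 pp2:1 pp3:1
Op 5: read(P0, v0) -> 144. No state change.
Op 6: fork(P0) -> P2. 4 ppages; refcounts: pp0:2 pp1:2 pp2:1 pp3:1
Op 7: fork(P0) -> P3. 4 ppages; refcounts: pp0:3 pp1:3 pp2:1 pp3:1
Op 8: read(P2, v0) -> 144. No state change.
Op 9: write(P2, v0, 168). refcount(pp0)=3>1 -> COPY to pp4. 5 ppages; refcounts: pp0:2 pp1:3 pp2:1 pp3:1 pp4:1
Op 10: write(P0, v0, 103). refcount(pp0)=2>1 -> COPY to pp5. 6 ppages; refcounts: pp0:1 pp1:3 pp2:1 pp3:1 pp4:1 pp5:1

yes yes no yes yes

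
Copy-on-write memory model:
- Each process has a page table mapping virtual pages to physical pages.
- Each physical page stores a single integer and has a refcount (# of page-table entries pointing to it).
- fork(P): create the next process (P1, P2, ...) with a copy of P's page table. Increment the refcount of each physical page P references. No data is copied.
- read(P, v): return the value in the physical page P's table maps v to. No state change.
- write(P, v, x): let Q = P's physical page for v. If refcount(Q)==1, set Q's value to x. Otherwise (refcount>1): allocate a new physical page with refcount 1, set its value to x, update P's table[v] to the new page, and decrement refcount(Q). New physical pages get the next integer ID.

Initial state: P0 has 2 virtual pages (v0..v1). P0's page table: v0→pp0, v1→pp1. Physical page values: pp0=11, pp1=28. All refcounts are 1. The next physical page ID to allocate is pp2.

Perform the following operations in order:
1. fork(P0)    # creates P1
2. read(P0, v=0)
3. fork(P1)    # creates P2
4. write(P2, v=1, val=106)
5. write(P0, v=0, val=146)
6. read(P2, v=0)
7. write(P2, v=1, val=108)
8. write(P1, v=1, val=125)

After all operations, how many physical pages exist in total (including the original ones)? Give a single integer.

Op 1: fork(P0) -> P1. 2 ppages; refcounts: pp0:2 pp1:2
Op 2: read(P0, v0) -> 11. No state change.
Op 3: fork(P1) -> P2. 2 ppages; refcounts: pp0:3 pp1:3
Op 4: write(P2, v1, 106). refcount(pp1)=3>1 -> COPY to pp2. 3 ppages; refcounts: pp0:3 pp1:2 pp2:1
Op 5: write(P0, v0, 146). refcount(pp0)=3>1 -> COPY to pp3. 4 ppages; refcounts: pp0:2 pp1:2 pp2:1 pp3:1
Op 6: read(P2, v0) -> 11. No state change.
Op 7: write(P2, v1, 108). refcount(pp2)=1 -> write in place. 4 ppages; refcounts: pp0:2 pp1:2 pp2:1 pp3:1
Op 8: write(P1, v1, 125). refcount(pp1)=2>1 -> COPY to pp4. 5 ppages; refcounts: pp0:2 pp1:1 pp2:1 pp3:1 pp4:1

Answer: 5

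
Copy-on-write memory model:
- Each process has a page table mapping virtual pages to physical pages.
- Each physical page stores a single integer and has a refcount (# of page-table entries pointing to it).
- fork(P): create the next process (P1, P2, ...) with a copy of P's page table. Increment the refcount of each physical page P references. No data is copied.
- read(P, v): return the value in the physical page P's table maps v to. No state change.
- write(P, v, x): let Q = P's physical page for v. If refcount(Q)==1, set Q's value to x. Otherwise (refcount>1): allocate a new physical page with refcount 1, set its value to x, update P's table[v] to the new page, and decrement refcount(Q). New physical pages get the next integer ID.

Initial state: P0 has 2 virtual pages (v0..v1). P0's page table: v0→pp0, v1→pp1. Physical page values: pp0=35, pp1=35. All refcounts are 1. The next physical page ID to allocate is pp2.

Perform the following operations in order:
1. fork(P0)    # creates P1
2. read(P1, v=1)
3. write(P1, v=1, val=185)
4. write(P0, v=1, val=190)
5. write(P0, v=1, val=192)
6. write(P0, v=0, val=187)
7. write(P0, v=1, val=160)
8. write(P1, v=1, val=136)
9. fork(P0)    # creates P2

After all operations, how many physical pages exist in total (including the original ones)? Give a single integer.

Answer: 4

Derivation:
Op 1: fork(P0) -> P1. 2 ppages; refcounts: pp0:2 pp1:2
Op 2: read(P1, v1) -> 35. No state change.
Op 3: write(P1, v1, 185). refcount(pp1)=2>1 -> COPY to pp2. 3 ppages; refcounts: pp0:2 pp1:1 pp2:1
Op 4: write(P0, v1, 190). refcount(pp1)=1 -> write in place. 3 ppages; refcounts: pp0:2 pp1:1 pp2:1
Op 5: write(P0, v1, 192). refcount(pp1)=1 -> write in place. 3 ppages; refcounts: pp0:2 pp1:1 pp2:1
Op 6: write(P0, v0, 187). refcount(pp0)=2>1 -> COPY to pp3. 4 ppages; refcounts: pp0:1 pp1:1 pp2:1 pp3:1
Op 7: write(P0, v1, 160). refcount(pp1)=1 -> write in place. 4 ppages; refcounts: pp0:1 pp1:1 pp2:1 pp3:1
Op 8: write(P1, v1, 136). refcount(pp2)=1 -> write in place. 4 ppages; refcounts: pp0:1 pp1:1 pp2:1 pp3:1
Op 9: fork(P0) -> P2. 4 ppages; refcounts: pp0:1 pp1:2 pp2:1 pp3:2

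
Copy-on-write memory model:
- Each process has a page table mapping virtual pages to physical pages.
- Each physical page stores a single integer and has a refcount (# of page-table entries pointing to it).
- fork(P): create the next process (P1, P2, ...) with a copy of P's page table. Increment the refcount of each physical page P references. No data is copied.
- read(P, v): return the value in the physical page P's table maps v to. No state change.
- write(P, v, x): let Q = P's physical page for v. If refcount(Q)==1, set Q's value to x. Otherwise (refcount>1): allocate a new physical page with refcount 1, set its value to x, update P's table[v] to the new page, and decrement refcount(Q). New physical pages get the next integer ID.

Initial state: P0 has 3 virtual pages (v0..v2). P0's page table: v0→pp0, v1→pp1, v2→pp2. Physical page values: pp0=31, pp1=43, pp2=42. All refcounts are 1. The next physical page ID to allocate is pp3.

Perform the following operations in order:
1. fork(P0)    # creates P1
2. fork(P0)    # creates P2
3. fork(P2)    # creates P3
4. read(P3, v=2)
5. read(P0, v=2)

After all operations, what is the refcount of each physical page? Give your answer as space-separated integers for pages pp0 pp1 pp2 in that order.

Answer: 4 4 4

Derivation:
Op 1: fork(P0) -> P1. 3 ppages; refcounts: pp0:2 pp1:2 pp2:2
Op 2: fork(P0) -> P2. 3 ppages; refcounts: pp0:3 pp1:3 pp2:3
Op 3: fork(P2) -> P3. 3 ppages; refcounts: pp0:4 pp1:4 pp2:4
Op 4: read(P3, v2) -> 42. No state change.
Op 5: read(P0, v2) -> 42. No state change.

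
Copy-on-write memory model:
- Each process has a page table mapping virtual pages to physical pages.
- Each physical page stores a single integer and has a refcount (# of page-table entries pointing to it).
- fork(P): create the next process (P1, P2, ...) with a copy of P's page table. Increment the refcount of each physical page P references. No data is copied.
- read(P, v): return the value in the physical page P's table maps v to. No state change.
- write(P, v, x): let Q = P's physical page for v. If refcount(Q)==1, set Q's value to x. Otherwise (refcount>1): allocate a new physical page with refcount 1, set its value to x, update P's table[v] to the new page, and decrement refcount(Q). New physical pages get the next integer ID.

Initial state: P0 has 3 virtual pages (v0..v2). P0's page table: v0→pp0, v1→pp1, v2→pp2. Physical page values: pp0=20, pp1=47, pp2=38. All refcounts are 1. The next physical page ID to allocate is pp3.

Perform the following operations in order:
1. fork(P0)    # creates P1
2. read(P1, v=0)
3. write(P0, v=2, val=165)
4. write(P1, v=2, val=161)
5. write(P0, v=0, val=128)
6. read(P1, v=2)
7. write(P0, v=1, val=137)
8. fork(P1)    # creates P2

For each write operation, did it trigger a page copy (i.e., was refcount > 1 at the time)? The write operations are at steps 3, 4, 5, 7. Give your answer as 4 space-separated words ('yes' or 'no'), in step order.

Op 1: fork(P0) -> P1. 3 ppages; refcounts: pp0:2 pp1:2 pp2:2
Op 2: read(P1, v0) -> 20. No state change.
Op 3: write(P0, v2, 165). refcount(pp2)=2>1 -> COPY to pp3. 4 ppages; refcounts: pp0:2 pp1:2 pp2:1 pp3:1
Op 4: write(P1, v2, 161). refcount(pp2)=1 -> write in place. 4 ppages; refcounts: pp0:2 pp1:2 pp2:1 pp3:1
Op 5: write(P0, v0, 128). refcount(pp0)=2>1 -> COPY to pp4. 5 ppages; refcounts: pp0:1 pp1:2 pp2:1 pp3:1 pp4:1
Op 6: read(P1, v2) -> 161. No state change.
Op 7: write(P0, v1, 137). refcount(pp1)=2>1 -> COPY to pp5. 6 ppages; refcounts: pp0:1 pp1:1 pp2:1 pp3:1 pp4:1 pp5:1
Op 8: fork(P1) -> P2. 6 ppages; refcounts: pp0:2 pp1:2 pp2:2 pp3:1 pp4:1 pp5:1

yes no yes yes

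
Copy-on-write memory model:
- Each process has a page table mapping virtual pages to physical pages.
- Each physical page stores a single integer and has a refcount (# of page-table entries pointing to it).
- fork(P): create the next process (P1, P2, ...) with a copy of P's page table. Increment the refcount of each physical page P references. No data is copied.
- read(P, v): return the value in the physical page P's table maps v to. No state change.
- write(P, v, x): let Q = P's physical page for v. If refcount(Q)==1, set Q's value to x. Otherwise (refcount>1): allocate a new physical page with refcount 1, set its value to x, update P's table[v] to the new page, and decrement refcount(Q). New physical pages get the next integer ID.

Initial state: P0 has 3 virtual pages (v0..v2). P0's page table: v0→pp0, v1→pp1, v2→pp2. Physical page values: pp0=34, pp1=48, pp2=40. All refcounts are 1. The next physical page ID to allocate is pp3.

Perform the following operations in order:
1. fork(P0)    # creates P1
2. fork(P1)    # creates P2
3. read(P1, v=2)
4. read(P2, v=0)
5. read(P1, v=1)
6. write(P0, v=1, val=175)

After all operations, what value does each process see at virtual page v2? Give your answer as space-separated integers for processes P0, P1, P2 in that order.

Answer: 40 40 40

Derivation:
Op 1: fork(P0) -> P1. 3 ppages; refcounts: pp0:2 pp1:2 pp2:2
Op 2: fork(P1) -> P2. 3 ppages; refcounts: pp0:3 pp1:3 pp2:3
Op 3: read(P1, v2) -> 40. No state change.
Op 4: read(P2, v0) -> 34. No state change.
Op 5: read(P1, v1) -> 48. No state change.
Op 6: write(P0, v1, 175). refcount(pp1)=3>1 -> COPY to pp3. 4 ppages; refcounts: pp0:3 pp1:2 pp2:3 pp3:1
P0: v2 -> pp2 = 40
P1: v2 -> pp2 = 40
P2: v2 -> pp2 = 40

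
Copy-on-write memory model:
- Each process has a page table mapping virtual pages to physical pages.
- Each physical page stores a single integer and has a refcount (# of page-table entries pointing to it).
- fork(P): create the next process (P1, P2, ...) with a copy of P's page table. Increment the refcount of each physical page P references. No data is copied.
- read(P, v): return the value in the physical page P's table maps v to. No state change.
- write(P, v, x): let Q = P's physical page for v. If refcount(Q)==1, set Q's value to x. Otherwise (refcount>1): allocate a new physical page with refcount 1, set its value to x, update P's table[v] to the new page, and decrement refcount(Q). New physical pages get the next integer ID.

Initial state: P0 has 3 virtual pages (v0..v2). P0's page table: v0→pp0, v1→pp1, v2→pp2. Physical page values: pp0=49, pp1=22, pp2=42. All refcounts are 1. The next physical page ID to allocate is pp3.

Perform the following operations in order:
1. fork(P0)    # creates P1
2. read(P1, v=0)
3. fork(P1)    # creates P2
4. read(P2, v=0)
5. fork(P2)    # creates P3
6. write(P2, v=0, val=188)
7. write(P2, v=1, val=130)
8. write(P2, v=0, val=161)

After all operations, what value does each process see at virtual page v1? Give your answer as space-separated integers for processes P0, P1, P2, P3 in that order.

Op 1: fork(P0) -> P1. 3 ppages; refcounts: pp0:2 pp1:2 pp2:2
Op 2: read(P1, v0) -> 49. No state change.
Op 3: fork(P1) -> P2. 3 ppages; refcounts: pp0:3 pp1:3 pp2:3
Op 4: read(P2, v0) -> 49. No state change.
Op 5: fork(P2) -> P3. 3 ppages; refcounts: pp0:4 pp1:4 pp2:4
Op 6: write(P2, v0, 188). refcount(pp0)=4>1 -> COPY to pp3. 4 ppages; refcounts: pp0:3 pp1:4 pp2:4 pp3:1
Op 7: write(P2, v1, 130). refcount(pp1)=4>1 -> COPY to pp4. 5 ppages; refcounts: pp0:3 pp1:3 pp2:4 pp3:1 pp4:1
Op 8: write(P2, v0, 161). refcount(pp3)=1 -> write in place. 5 ppages; refcounts: pp0:3 pp1:3 pp2:4 pp3:1 pp4:1
P0: v1 -> pp1 = 22
P1: v1 -> pp1 = 22
P2: v1 -> pp4 = 130
P3: v1 -> pp1 = 22

Answer: 22 22 130 22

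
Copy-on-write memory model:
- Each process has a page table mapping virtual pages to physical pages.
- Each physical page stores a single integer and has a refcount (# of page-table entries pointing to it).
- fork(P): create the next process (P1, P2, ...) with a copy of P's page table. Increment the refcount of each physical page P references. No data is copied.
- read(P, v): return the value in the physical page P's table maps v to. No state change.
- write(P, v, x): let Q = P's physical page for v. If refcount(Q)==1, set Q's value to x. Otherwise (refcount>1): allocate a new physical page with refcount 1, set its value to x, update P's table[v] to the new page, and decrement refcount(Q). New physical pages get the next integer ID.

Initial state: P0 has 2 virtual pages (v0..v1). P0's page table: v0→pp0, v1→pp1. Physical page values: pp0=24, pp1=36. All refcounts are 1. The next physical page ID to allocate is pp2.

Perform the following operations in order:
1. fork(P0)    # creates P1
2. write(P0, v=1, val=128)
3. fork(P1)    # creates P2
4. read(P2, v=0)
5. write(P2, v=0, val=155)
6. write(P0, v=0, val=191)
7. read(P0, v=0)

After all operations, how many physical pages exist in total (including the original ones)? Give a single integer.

Answer: 5

Derivation:
Op 1: fork(P0) -> P1. 2 ppages; refcounts: pp0:2 pp1:2
Op 2: write(P0, v1, 128). refcount(pp1)=2>1 -> COPY to pp2. 3 ppages; refcounts: pp0:2 pp1:1 pp2:1
Op 3: fork(P1) -> P2. 3 ppages; refcounts: pp0:3 pp1:2 pp2:1
Op 4: read(P2, v0) -> 24. No state change.
Op 5: write(P2, v0, 155). refcount(pp0)=3>1 -> COPY to pp3. 4 ppages; refcounts: pp0:2 pp1:2 pp2:1 pp3:1
Op 6: write(P0, v0, 191). refcount(pp0)=2>1 -> COPY to pp4. 5 ppages; refcounts: pp0:1 pp1:2 pp2:1 pp3:1 pp4:1
Op 7: read(P0, v0) -> 191. No state change.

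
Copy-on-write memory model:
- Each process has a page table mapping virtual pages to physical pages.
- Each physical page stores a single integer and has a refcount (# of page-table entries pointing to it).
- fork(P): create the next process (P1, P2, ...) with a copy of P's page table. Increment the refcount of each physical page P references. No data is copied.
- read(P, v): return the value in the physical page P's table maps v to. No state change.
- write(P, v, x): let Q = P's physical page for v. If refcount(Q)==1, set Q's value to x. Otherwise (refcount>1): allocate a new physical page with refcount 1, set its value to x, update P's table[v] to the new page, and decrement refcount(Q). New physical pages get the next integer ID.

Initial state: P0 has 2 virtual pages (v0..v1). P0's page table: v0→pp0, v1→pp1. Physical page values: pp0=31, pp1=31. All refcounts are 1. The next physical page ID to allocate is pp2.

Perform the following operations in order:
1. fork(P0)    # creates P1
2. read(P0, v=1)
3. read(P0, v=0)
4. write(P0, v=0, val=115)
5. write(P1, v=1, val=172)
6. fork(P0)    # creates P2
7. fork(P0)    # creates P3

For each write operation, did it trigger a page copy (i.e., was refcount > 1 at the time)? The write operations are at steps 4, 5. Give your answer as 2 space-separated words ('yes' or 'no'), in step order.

Op 1: fork(P0) -> P1. 2 ppages; refcounts: pp0:2 pp1:2
Op 2: read(P0, v1) -> 31. No state change.
Op 3: read(P0, v0) -> 31. No state change.
Op 4: write(P0, v0, 115). refcount(pp0)=2>1 -> COPY to pp2. 3 ppages; refcounts: pp0:1 pp1:2 pp2:1
Op 5: write(P1, v1, 172). refcount(pp1)=2>1 -> COPY to pp3. 4 ppages; refcounts: pp0:1 pp1:1 pp2:1 pp3:1
Op 6: fork(P0) -> P2. 4 ppages; refcounts: pp0:1 pp1:2 pp2:2 pp3:1
Op 7: fork(P0) -> P3. 4 ppages; refcounts: pp0:1 pp1:3 pp2:3 pp3:1

yes yes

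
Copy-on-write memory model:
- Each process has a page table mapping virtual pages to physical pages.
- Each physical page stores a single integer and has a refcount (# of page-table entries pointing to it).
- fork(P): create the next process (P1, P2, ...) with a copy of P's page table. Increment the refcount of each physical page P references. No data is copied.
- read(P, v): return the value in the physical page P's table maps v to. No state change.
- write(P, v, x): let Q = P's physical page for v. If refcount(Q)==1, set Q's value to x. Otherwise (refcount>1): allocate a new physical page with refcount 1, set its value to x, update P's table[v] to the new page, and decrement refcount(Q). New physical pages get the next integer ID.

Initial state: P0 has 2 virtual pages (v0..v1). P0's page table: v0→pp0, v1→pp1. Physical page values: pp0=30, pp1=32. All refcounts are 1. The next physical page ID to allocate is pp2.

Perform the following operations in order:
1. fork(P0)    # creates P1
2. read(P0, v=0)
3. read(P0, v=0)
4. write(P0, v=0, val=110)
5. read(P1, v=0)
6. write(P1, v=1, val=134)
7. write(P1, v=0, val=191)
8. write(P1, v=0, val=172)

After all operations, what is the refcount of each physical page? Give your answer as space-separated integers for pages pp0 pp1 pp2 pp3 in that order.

Answer: 1 1 1 1

Derivation:
Op 1: fork(P0) -> P1. 2 ppages; refcounts: pp0:2 pp1:2
Op 2: read(P0, v0) -> 30. No state change.
Op 3: read(P0, v0) -> 30. No state change.
Op 4: write(P0, v0, 110). refcount(pp0)=2>1 -> COPY to pp2. 3 ppages; refcounts: pp0:1 pp1:2 pp2:1
Op 5: read(P1, v0) -> 30. No state change.
Op 6: write(P1, v1, 134). refcount(pp1)=2>1 -> COPY to pp3. 4 ppages; refcounts: pp0:1 pp1:1 pp2:1 pp3:1
Op 7: write(P1, v0, 191). refcount(pp0)=1 -> write in place. 4 ppages; refcounts: pp0:1 pp1:1 pp2:1 pp3:1
Op 8: write(P1, v0, 172). refcount(pp0)=1 -> write in place. 4 ppages; refcounts: pp0:1 pp1:1 pp2:1 pp3:1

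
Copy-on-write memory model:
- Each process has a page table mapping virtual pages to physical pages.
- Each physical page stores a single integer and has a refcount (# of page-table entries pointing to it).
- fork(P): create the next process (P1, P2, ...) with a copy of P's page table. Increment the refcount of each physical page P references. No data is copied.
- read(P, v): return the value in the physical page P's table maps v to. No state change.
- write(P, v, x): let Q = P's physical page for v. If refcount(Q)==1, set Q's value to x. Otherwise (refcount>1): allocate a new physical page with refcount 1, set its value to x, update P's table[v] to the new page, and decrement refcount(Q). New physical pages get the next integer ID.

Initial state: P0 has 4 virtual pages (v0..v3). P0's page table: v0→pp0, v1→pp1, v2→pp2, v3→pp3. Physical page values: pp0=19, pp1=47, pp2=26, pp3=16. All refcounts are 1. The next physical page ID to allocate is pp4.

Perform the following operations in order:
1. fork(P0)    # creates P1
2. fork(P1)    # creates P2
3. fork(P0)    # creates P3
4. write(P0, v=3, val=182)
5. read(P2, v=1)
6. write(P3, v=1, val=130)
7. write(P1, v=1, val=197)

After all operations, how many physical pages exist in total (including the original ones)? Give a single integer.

Answer: 7

Derivation:
Op 1: fork(P0) -> P1. 4 ppages; refcounts: pp0:2 pp1:2 pp2:2 pp3:2
Op 2: fork(P1) -> P2. 4 ppages; refcounts: pp0:3 pp1:3 pp2:3 pp3:3
Op 3: fork(P0) -> P3. 4 ppages; refcounts: pp0:4 pp1:4 pp2:4 pp3:4
Op 4: write(P0, v3, 182). refcount(pp3)=4>1 -> COPY to pp4. 5 ppages; refcounts: pp0:4 pp1:4 pp2:4 pp3:3 pp4:1
Op 5: read(P2, v1) -> 47. No state change.
Op 6: write(P3, v1, 130). refcount(pp1)=4>1 -> COPY to pp5. 6 ppages; refcounts: pp0:4 pp1:3 pp2:4 pp3:3 pp4:1 pp5:1
Op 7: write(P1, v1, 197). refcount(pp1)=3>1 -> COPY to pp6. 7 ppages; refcounts: pp0:4 pp1:2 pp2:4 pp3:3 pp4:1 pp5:1 pp6:1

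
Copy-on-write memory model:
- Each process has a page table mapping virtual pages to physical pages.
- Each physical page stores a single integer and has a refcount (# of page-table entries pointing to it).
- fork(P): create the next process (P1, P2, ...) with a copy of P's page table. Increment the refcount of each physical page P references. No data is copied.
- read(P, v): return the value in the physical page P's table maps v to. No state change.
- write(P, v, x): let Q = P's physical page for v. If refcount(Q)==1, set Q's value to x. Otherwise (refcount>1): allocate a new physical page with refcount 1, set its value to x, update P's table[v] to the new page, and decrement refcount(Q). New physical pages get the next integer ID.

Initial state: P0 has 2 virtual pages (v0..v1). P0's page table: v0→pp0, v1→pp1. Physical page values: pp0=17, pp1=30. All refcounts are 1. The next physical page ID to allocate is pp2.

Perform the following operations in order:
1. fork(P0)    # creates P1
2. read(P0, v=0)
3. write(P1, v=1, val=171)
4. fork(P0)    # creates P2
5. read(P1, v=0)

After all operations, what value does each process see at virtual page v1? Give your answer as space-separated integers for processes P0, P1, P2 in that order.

Op 1: fork(P0) -> P1. 2 ppages; refcounts: pp0:2 pp1:2
Op 2: read(P0, v0) -> 17. No state change.
Op 3: write(P1, v1, 171). refcount(pp1)=2>1 -> COPY to pp2. 3 ppages; refcounts: pp0:2 pp1:1 pp2:1
Op 4: fork(P0) -> P2. 3 ppages; refcounts: pp0:3 pp1:2 pp2:1
Op 5: read(P1, v0) -> 17. No state change.
P0: v1 -> pp1 = 30
P1: v1 -> pp2 = 171
P2: v1 -> pp1 = 30

Answer: 30 171 30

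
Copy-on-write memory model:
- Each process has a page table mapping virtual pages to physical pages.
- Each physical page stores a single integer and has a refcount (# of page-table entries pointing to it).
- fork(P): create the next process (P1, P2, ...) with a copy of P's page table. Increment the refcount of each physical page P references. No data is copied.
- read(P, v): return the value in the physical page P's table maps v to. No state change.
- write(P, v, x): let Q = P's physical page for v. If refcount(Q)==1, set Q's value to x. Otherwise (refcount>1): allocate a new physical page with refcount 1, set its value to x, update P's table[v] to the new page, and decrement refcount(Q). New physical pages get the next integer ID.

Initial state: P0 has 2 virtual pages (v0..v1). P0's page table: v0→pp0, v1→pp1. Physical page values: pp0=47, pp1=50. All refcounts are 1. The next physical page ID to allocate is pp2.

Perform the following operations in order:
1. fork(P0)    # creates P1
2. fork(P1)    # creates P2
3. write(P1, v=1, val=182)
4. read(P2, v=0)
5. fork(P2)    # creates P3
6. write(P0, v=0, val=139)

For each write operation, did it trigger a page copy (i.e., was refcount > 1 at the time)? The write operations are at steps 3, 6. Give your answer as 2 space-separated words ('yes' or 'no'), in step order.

Op 1: fork(P0) -> P1. 2 ppages; refcounts: pp0:2 pp1:2
Op 2: fork(P1) -> P2. 2 ppages; refcounts: pp0:3 pp1:3
Op 3: write(P1, v1, 182). refcount(pp1)=3>1 -> COPY to pp2. 3 ppages; refcounts: pp0:3 pp1:2 pp2:1
Op 4: read(P2, v0) -> 47. No state change.
Op 5: fork(P2) -> P3. 3 ppages; refcounts: pp0:4 pp1:3 pp2:1
Op 6: write(P0, v0, 139). refcount(pp0)=4>1 -> COPY to pp3. 4 ppages; refcounts: pp0:3 pp1:3 pp2:1 pp3:1

yes yes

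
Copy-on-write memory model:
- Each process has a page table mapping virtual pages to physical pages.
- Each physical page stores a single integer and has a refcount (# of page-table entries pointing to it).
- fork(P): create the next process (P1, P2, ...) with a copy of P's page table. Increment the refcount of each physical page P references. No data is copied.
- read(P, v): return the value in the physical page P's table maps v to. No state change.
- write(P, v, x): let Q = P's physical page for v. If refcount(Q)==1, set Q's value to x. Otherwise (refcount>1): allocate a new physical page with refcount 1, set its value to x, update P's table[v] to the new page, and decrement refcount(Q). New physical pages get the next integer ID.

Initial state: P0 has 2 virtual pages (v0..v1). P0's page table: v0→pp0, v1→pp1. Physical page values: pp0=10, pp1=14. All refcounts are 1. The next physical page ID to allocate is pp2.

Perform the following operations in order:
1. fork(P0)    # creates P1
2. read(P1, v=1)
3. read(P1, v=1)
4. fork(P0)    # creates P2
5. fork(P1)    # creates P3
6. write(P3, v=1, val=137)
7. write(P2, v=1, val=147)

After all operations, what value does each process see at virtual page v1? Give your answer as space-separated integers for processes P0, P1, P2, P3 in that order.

Answer: 14 14 147 137

Derivation:
Op 1: fork(P0) -> P1. 2 ppages; refcounts: pp0:2 pp1:2
Op 2: read(P1, v1) -> 14. No state change.
Op 3: read(P1, v1) -> 14. No state change.
Op 4: fork(P0) -> P2. 2 ppages; refcounts: pp0:3 pp1:3
Op 5: fork(P1) -> P3. 2 ppages; refcounts: pp0:4 pp1:4
Op 6: write(P3, v1, 137). refcount(pp1)=4>1 -> COPY to pp2. 3 ppages; refcounts: pp0:4 pp1:3 pp2:1
Op 7: write(P2, v1, 147). refcount(pp1)=3>1 -> COPY to pp3. 4 ppages; refcounts: pp0:4 pp1:2 pp2:1 pp3:1
P0: v1 -> pp1 = 14
P1: v1 -> pp1 = 14
P2: v1 -> pp3 = 147
P3: v1 -> pp2 = 137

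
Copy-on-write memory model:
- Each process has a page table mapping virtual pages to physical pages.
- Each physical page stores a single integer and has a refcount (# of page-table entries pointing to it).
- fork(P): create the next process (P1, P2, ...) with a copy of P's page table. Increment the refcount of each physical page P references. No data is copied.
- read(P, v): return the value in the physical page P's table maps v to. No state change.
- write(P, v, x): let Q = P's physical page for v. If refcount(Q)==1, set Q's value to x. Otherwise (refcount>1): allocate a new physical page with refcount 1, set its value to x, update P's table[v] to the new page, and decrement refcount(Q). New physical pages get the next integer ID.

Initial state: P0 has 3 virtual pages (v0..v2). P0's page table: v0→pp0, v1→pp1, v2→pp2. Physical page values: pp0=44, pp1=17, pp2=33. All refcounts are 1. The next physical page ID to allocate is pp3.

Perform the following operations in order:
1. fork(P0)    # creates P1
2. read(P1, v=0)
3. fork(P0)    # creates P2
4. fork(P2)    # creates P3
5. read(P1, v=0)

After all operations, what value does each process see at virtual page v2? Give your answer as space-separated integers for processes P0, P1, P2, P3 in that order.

Op 1: fork(P0) -> P1. 3 ppages; refcounts: pp0:2 pp1:2 pp2:2
Op 2: read(P1, v0) -> 44. No state change.
Op 3: fork(P0) -> P2. 3 ppages; refcounts: pp0:3 pp1:3 pp2:3
Op 4: fork(P2) -> P3. 3 ppages; refcounts: pp0:4 pp1:4 pp2:4
Op 5: read(P1, v0) -> 44. No state change.
P0: v2 -> pp2 = 33
P1: v2 -> pp2 = 33
P2: v2 -> pp2 = 33
P3: v2 -> pp2 = 33

Answer: 33 33 33 33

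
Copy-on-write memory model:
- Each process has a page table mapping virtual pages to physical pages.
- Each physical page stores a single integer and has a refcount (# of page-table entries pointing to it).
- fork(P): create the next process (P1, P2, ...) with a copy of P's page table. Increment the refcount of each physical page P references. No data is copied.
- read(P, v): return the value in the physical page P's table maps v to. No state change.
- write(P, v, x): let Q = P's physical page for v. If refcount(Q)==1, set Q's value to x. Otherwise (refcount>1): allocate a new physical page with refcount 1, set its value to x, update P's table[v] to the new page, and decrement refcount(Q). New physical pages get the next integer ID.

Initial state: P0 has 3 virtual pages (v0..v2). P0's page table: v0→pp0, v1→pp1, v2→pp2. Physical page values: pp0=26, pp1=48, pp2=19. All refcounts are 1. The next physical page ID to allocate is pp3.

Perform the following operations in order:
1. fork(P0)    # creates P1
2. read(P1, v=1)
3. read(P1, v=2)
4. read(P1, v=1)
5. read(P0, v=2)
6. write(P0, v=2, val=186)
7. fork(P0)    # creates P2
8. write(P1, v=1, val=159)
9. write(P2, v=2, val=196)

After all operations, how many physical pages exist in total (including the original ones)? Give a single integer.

Answer: 6

Derivation:
Op 1: fork(P0) -> P1. 3 ppages; refcounts: pp0:2 pp1:2 pp2:2
Op 2: read(P1, v1) -> 48. No state change.
Op 3: read(P1, v2) -> 19. No state change.
Op 4: read(P1, v1) -> 48. No state change.
Op 5: read(P0, v2) -> 19. No state change.
Op 6: write(P0, v2, 186). refcount(pp2)=2>1 -> COPY to pp3. 4 ppages; refcounts: pp0:2 pp1:2 pp2:1 pp3:1
Op 7: fork(P0) -> P2. 4 ppages; refcounts: pp0:3 pp1:3 pp2:1 pp3:2
Op 8: write(P1, v1, 159). refcount(pp1)=3>1 -> COPY to pp4. 5 ppages; refcounts: pp0:3 pp1:2 pp2:1 pp3:2 pp4:1
Op 9: write(P2, v2, 196). refcount(pp3)=2>1 -> COPY to pp5. 6 ppages; refcounts: pp0:3 pp1:2 pp2:1 pp3:1 pp4:1 pp5:1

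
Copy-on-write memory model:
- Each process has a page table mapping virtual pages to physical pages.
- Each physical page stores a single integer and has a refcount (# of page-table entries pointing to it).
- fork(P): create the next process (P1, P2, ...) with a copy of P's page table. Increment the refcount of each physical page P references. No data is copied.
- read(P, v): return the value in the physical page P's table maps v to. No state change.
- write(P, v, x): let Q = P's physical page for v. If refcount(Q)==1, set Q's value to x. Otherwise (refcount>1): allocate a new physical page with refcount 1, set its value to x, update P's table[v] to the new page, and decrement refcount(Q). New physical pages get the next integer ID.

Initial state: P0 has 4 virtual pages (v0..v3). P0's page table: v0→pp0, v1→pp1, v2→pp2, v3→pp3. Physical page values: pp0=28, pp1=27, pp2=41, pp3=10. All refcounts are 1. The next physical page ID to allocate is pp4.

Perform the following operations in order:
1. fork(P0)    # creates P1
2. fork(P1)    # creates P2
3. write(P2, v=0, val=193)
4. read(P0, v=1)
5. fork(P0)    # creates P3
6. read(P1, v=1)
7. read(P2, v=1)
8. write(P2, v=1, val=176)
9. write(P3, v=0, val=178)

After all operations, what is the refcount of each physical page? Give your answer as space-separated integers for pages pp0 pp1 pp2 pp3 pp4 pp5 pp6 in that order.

Answer: 2 3 4 4 1 1 1

Derivation:
Op 1: fork(P0) -> P1. 4 ppages; refcounts: pp0:2 pp1:2 pp2:2 pp3:2
Op 2: fork(P1) -> P2. 4 ppages; refcounts: pp0:3 pp1:3 pp2:3 pp3:3
Op 3: write(P2, v0, 193). refcount(pp0)=3>1 -> COPY to pp4. 5 ppages; refcounts: pp0:2 pp1:3 pp2:3 pp3:3 pp4:1
Op 4: read(P0, v1) -> 27. No state change.
Op 5: fork(P0) -> P3. 5 ppages; refcounts: pp0:3 pp1:4 pp2:4 pp3:4 pp4:1
Op 6: read(P1, v1) -> 27. No state change.
Op 7: read(P2, v1) -> 27. No state change.
Op 8: write(P2, v1, 176). refcount(pp1)=4>1 -> COPY to pp5. 6 ppages; refcounts: pp0:3 pp1:3 pp2:4 pp3:4 pp4:1 pp5:1
Op 9: write(P3, v0, 178). refcount(pp0)=3>1 -> COPY to pp6. 7 ppages; refcounts: pp0:2 pp1:3 pp2:4 pp3:4 pp4:1 pp5:1 pp6:1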